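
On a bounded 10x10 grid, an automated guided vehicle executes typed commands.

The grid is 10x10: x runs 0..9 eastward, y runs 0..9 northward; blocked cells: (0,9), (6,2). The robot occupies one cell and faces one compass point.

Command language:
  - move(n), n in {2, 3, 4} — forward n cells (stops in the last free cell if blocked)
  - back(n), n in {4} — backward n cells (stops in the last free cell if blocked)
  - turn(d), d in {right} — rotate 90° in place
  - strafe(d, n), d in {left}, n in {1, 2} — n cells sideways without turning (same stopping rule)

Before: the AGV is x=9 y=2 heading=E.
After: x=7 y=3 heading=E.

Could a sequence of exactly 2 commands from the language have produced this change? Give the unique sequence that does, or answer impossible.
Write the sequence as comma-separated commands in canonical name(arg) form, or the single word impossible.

back(4), strafe(left, 1)

key: still facing E at the end — nothing in the sequence rotates
begin: x=9 y=2 heading=E
step 1 (back(4)): x=7 y=2 heading=E
step 2 (strafe(left, 1)): x=7 y=3 heading=E
no rival 2-sequence matches.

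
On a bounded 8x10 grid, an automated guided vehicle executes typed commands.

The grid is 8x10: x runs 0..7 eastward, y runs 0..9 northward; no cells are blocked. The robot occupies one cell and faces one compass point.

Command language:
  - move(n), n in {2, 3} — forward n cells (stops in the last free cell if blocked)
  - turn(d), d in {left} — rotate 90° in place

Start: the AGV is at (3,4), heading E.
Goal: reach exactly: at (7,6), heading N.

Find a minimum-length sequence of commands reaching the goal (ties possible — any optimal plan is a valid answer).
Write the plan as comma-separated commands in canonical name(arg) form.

move(2), move(2), turn(left), move(2)

begin: at (3,4), heading E
[1] after move(2): at (5,4), heading E
[2] after move(2): at (7,4), heading E
[3] after turn(left): at (7,4), heading N
[4] after move(2): at (7,6), heading N
no 3-step plan works, so 4 is optimal.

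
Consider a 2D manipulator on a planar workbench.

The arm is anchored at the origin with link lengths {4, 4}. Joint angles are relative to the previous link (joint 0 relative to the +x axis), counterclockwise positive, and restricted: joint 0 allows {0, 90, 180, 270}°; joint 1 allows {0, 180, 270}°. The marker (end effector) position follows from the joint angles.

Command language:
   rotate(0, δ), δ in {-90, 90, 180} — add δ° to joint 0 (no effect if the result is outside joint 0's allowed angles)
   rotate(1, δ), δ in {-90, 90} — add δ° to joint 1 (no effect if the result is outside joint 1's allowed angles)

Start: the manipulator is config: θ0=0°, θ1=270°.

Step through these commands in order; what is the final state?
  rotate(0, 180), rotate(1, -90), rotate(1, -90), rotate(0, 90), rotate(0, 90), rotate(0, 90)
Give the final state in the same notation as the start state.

config: θ0=90°, θ1=180°

initial: config: θ0=0°, θ1=270°
1. rotate(0, 180) → config: θ0=180°, θ1=270°
2. rotate(1, -90) → config: θ0=180°, θ1=180°
3. rotate(1, -90) → config: θ0=180°, θ1=180°
4. rotate(0, 90) → config: θ0=270°, θ1=180°
5. rotate(0, 90) → config: θ0=0°, θ1=180°
6. rotate(0, 90) → config: θ0=90°, θ1=180°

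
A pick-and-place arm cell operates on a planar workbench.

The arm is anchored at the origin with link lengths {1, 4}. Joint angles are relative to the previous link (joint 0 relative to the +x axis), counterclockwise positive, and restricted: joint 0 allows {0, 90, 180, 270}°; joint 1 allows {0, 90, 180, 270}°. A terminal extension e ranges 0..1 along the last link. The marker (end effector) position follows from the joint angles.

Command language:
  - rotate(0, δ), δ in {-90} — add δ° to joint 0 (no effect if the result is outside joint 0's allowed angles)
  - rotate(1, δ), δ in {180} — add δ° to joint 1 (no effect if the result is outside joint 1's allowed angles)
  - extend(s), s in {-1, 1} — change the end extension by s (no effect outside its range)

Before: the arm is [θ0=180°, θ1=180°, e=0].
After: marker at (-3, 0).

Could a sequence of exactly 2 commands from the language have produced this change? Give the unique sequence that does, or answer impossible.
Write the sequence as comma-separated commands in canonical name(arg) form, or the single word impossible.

rotate(0, -90), rotate(0, -90)

start: [θ0=180°, θ1=180°, e=0]
t=1 rotate(0, -90) ⇒ [θ0=90°, θ1=180°, e=0]
t=2 rotate(0, -90) ⇒ [θ0=0°, θ1=180°, e=0]
no rival 2-sequence matches.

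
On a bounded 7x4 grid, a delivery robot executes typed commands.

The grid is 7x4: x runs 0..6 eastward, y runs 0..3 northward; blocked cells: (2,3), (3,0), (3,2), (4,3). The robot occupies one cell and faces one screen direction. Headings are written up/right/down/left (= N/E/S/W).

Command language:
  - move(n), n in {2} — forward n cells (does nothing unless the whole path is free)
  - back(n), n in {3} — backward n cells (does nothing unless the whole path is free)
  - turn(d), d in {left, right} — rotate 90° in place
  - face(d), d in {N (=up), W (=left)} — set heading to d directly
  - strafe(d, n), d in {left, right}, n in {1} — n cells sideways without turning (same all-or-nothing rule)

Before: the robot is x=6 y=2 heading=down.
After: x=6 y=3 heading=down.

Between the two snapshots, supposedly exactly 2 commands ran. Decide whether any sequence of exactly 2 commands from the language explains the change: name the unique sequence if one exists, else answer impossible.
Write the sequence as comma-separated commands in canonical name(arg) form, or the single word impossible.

key: order matters: swapping move(2) and back(3) lands elsewhere
t0: x=6 y=2 heading=down
step 1 (move(2)): x=6 y=0 heading=down
step 2 (back(3)): x=6 y=3 heading=down
no other 2-command option fits: unique.

move(2), back(3)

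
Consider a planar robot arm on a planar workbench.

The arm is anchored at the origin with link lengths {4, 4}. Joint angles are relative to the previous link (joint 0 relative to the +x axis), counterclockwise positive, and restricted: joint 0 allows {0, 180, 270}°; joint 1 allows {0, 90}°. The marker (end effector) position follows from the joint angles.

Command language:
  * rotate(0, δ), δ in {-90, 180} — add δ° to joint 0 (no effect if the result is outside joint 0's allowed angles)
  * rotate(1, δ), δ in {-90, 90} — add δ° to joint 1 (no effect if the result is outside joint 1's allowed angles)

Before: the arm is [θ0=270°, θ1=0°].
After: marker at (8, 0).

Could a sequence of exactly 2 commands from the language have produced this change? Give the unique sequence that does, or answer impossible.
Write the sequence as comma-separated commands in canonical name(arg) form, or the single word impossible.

key: running rotate(0, 180) before rotate(0, -90) would end elsewhere — order is forced
from: [θ0=270°, θ1=0°]
step 1 (rotate(0, -90)): [θ0=180°, θ1=0°]
step 2 (rotate(0, 180)): [θ0=0°, θ1=0°]
no other 2-command option fits: unique.

rotate(0, -90), rotate(0, 180)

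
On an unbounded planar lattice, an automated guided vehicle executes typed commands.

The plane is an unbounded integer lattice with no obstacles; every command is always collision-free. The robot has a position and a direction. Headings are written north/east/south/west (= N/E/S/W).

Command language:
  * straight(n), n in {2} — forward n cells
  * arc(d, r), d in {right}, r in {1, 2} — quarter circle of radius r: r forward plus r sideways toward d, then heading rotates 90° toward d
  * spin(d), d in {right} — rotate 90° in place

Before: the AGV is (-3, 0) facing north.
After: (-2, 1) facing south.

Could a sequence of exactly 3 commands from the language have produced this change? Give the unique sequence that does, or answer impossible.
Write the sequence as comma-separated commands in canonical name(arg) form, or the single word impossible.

straight(2), spin(right), arc(right, 1)

key: position moved to (-2,1) AND the heading swung to S — translation plus rotation needed
t0: (-3, 0) facing north
t=1 straight(2) ⇒ (-3, 2) facing north
t=2 spin(right) ⇒ (-3, 2) facing east
t=3 arc(right, 1) ⇒ (-2, 1) facing south
no rival 3-sequence matches.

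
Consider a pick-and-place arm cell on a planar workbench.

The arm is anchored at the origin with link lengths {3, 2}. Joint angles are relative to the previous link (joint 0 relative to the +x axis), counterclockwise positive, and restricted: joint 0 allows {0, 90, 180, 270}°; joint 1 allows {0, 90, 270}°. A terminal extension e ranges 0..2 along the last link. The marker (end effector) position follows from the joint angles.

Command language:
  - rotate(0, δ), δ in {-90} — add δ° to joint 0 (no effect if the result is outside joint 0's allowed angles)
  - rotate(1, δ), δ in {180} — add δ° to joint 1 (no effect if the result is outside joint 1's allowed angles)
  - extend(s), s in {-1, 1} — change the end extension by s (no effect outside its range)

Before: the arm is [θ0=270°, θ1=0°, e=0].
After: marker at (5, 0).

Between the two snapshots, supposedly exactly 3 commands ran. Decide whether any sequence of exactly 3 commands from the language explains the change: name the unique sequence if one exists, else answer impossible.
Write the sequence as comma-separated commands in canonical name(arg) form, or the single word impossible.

begin: [θ0=270°, θ1=0°, e=0]
1. rotate(0, -90) → [θ0=180°, θ1=0°, e=0]
2. rotate(0, -90) → [θ0=90°, θ1=0°, e=0]
3. rotate(0, -90) → [θ0=0°, θ1=0°, e=0]
no rival 3-sequence matches.

rotate(0, -90), rotate(0, -90), rotate(0, -90)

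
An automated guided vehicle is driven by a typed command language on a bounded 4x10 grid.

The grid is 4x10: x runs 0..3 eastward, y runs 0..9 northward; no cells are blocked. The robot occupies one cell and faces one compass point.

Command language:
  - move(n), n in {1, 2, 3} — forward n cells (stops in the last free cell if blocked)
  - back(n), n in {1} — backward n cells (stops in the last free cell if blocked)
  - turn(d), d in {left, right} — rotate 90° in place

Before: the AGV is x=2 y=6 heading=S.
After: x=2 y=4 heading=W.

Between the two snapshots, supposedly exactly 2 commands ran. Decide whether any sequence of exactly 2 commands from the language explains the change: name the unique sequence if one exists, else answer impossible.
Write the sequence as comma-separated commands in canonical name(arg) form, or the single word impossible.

key: running turn(right) before move(2) would end elsewhere — order is forced
initial: x=2 y=6 heading=S
[1] after move(2): x=2 y=4 heading=S
[2] after turn(right): x=2 y=4 heading=W
all 36 alternatives checked — unique.

move(2), turn(right)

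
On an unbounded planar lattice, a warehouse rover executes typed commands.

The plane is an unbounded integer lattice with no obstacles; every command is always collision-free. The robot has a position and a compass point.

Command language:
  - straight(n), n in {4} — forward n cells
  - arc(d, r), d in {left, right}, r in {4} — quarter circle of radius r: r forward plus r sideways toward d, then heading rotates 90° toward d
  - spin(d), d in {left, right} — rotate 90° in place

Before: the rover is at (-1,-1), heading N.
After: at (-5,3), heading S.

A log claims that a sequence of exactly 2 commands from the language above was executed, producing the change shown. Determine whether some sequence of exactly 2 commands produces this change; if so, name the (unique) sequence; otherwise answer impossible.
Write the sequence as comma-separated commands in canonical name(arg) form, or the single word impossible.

arc(left, 4), spin(left)

key: order matters: swapping arc(left, 4) and spin(left) lands elsewhere
t0: at (-1,-1), heading N
t=1 arc(left, 4) ⇒ at (-5,3), heading W
t=2 spin(left) ⇒ at (-5,3), heading S
all 25 alternatives checked — unique.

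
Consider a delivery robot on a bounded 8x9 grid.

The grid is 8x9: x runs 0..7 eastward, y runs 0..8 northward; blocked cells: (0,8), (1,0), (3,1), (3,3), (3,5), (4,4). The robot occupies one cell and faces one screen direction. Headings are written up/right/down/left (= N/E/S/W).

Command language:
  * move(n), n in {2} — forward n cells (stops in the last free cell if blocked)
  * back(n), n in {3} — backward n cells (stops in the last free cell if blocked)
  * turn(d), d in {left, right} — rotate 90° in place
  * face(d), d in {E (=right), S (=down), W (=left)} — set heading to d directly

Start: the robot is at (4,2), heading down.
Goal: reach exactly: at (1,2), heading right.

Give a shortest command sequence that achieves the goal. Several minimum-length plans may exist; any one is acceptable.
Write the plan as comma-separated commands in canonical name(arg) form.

initial: at (4,2), heading down
1. face(E) → at (4,2), heading right
2. back(3) → at (1,2), heading right
nothing shorter than 2 reaches the goal.

face(E), back(3)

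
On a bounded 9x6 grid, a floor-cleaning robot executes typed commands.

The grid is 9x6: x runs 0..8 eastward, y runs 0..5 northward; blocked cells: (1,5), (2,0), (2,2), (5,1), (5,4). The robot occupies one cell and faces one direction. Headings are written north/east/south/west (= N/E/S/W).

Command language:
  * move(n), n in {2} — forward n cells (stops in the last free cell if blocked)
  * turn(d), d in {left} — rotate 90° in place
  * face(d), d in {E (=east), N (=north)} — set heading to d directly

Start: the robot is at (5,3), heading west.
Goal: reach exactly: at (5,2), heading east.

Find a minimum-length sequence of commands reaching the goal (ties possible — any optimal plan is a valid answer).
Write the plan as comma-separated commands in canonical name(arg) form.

turn(left), move(2), turn(left)

begin: at (5,3), heading west
t=1 turn(left) ⇒ at (5,3), heading south
t=2 move(2) ⇒ at (5,2), heading south
t=3 turn(left) ⇒ at (5,2), heading east
shorter routes all fall short; 3 is best.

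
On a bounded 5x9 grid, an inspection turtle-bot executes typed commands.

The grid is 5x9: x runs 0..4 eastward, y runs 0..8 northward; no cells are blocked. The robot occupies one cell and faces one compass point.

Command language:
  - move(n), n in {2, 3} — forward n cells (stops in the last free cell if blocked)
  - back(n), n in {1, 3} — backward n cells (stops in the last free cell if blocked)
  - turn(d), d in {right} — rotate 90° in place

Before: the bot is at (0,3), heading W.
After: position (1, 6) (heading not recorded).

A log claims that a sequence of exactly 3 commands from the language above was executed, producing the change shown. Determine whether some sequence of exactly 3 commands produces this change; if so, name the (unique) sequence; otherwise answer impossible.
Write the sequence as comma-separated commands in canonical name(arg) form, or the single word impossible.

back(1), turn(right), move(3)

key: running move(3) before back(1) would end elsewhere — order is forced
from: at (0,3), heading W
step 1 (back(1)): at (1,3), heading W
step 2 (turn(right)): at (1,3), heading N
step 3 (move(3)): at (1,6), heading N
all 125 alternatives checked — unique.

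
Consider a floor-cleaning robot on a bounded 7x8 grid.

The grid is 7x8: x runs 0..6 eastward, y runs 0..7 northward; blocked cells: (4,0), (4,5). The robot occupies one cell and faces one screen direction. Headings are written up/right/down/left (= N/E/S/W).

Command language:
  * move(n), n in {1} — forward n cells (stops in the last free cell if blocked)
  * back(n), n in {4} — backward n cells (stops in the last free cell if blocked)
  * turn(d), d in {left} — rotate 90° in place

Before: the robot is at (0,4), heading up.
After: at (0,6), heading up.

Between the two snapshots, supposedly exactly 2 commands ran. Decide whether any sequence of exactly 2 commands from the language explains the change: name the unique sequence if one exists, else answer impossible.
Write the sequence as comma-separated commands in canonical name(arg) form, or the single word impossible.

key: heading stays N — no command in the sequence turns
t0: at (0,4), heading up
[1] after move(1): at (0,5), heading up
[2] after move(1): at (0,6), heading up
uniquely the one of 9 2-step routes that fits.

move(1), move(1)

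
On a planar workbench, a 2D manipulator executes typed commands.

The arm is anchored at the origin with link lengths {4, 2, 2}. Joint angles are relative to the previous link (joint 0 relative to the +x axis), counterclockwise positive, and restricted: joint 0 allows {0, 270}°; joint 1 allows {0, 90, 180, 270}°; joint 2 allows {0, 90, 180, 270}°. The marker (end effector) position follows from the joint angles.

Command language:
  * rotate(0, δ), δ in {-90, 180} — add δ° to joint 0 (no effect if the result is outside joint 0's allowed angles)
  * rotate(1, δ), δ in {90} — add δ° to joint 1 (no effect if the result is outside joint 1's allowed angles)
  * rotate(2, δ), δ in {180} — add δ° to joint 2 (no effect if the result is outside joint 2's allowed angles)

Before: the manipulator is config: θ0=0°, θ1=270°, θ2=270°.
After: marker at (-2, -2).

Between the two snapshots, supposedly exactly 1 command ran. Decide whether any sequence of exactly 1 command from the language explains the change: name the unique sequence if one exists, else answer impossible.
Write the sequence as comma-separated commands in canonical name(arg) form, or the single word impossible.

rotate(0, -90)

begin: config: θ0=0°, θ1=270°, θ2=270°
t=1 rotate(0, -90) ⇒ config: θ0=270°, θ1=270°, θ2=270°
all 4 alternatives checked — unique.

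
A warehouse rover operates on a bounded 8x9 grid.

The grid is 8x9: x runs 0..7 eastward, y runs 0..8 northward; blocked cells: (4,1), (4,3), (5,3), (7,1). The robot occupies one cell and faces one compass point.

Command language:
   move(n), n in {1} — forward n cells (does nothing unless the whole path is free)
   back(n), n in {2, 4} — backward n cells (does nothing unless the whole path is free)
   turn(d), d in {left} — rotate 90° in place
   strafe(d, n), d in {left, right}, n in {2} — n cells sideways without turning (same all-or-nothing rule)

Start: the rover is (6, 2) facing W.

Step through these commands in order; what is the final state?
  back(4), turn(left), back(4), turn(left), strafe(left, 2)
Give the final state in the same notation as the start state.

(6, 8) facing E

from: (6, 2) facing W
[1] after back(4): (6, 2) facing W
[2] after turn(left): (6, 2) facing S
[3] after back(4): (6, 6) facing S
[4] after turn(left): (6, 6) facing E
[5] after strafe(left, 2): (6, 8) facing E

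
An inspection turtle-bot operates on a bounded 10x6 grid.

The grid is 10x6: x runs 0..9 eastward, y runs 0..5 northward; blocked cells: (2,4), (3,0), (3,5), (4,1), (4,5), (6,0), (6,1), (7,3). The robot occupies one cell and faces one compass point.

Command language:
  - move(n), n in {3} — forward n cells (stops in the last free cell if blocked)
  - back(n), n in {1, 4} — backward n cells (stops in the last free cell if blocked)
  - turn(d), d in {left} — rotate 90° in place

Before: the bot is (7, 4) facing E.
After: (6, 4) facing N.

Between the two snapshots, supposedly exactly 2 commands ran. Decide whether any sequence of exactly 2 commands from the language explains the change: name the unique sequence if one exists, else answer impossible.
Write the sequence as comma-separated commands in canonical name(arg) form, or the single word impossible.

key: order matters: swapping back(1) and turn(left) lands elsewhere
initial: (7, 4) facing E
t=1 back(1) ⇒ (6, 4) facing E
t=2 turn(left) ⇒ (6, 4) facing N
all 16 alternatives checked — unique.

back(1), turn(left)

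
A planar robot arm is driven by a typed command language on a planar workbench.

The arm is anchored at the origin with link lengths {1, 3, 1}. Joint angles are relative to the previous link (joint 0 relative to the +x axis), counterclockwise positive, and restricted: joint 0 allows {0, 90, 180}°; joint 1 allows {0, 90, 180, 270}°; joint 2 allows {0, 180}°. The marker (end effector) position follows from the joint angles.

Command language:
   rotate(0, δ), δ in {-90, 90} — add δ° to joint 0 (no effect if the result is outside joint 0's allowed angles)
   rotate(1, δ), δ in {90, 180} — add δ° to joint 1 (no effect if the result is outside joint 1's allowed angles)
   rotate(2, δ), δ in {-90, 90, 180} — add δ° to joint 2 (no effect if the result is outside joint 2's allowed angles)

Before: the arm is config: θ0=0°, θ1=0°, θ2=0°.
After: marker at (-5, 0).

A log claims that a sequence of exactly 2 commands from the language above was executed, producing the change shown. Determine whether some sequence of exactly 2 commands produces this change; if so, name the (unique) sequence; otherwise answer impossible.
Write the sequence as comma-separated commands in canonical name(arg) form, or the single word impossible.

rotate(0, 90), rotate(0, 90)

start: config: θ0=0°, θ1=0°, θ2=0°
t=1 rotate(0, 90) ⇒ config: θ0=90°, θ1=0°, θ2=0°
t=2 rotate(0, 90) ⇒ config: θ0=180°, θ1=0°, θ2=0°
no other 2-command option fits: unique.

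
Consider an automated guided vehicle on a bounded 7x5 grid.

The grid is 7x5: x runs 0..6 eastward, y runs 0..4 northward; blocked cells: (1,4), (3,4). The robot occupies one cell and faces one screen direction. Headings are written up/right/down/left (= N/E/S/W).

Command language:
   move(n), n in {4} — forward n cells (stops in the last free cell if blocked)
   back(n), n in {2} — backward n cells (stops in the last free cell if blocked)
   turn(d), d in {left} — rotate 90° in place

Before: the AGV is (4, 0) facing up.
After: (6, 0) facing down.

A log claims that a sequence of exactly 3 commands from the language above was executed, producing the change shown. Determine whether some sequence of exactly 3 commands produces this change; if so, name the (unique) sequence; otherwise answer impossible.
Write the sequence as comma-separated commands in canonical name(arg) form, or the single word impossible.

key: position moved to (6,0) AND the heading swung to S — translation plus rotation needed
start: (4, 0) facing up
step 1 (turn(left)): (4, 0) facing left
step 2 (back(2)): (6, 0) facing left
step 3 (turn(left)): (6, 0) facing down
no other 3-command option fits: unique.

turn(left), back(2), turn(left)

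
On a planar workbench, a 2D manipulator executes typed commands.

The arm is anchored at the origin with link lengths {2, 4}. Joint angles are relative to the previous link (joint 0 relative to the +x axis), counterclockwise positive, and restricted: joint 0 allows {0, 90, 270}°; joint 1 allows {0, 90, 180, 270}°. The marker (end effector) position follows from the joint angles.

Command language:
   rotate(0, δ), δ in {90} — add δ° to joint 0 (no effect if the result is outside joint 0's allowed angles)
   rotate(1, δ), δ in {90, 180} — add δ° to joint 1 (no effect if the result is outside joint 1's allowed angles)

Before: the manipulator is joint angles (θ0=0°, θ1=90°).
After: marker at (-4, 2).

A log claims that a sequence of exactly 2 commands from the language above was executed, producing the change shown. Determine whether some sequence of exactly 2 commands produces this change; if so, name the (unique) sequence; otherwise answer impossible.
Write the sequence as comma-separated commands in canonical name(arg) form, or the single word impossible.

rotate(0, 90), rotate(0, 90)

begin: joint angles (θ0=0°, θ1=90°)
step 1 (rotate(0, 90)): joint angles (θ0=90°, θ1=90°)
step 2 (rotate(0, 90)): joint angles (θ0=90°, θ1=90°)
all 9 alternatives checked — unique.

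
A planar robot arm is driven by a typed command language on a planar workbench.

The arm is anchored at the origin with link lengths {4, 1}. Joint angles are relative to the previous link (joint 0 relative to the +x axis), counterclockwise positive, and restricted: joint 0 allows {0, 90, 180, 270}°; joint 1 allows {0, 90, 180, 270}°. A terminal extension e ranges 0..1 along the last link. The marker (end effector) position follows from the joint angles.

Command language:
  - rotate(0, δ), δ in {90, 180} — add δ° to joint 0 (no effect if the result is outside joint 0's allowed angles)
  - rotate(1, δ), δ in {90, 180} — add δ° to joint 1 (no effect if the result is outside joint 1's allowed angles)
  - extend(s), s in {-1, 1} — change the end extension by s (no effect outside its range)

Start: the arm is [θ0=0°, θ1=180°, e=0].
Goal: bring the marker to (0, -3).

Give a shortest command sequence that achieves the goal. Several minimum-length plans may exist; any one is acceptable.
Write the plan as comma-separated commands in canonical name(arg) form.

initial: [θ0=0°, θ1=180°, e=0]
t=1 rotate(0, 90) ⇒ [θ0=90°, θ1=180°, e=0]
t=2 rotate(0, 180) ⇒ [θ0=270°, θ1=180°, e=0]
minimal: 2 command(s), checked below 2.

rotate(0, 90), rotate(0, 180)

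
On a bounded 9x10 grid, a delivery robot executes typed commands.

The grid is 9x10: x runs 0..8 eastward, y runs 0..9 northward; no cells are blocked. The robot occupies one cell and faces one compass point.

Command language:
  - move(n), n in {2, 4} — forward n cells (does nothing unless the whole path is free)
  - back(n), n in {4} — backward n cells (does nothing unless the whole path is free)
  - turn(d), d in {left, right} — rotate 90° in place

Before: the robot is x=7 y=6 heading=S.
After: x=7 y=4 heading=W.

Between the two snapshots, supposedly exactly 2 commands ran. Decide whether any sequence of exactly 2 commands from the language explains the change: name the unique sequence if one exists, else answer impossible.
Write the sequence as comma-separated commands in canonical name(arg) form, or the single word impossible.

move(2), turn(right)

key: running turn(right) before move(2) would end elsewhere — order is forced
initial: x=7 y=6 heading=S
step 1 (move(2)): x=7 y=4 heading=S
step 2 (turn(right)): x=7 y=4 heading=W
all 25 alternatives checked — unique.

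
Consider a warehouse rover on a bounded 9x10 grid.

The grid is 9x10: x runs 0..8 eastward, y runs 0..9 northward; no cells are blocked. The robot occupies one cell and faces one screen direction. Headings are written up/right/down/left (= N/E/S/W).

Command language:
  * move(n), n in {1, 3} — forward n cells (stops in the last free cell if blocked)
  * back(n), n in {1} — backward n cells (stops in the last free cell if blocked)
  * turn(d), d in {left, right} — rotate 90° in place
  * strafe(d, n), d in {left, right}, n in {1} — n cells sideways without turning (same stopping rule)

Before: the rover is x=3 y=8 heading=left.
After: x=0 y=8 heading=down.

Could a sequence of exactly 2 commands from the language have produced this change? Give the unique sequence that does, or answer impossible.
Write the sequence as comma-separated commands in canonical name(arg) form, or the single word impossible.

key: running turn(left) before move(3) would end elsewhere — order is forced
begin: x=3 y=8 heading=left
1. move(3) → x=0 y=8 heading=left
2. turn(left) → x=0 y=8 heading=down
all 49 alternatives checked — unique.

move(3), turn(left)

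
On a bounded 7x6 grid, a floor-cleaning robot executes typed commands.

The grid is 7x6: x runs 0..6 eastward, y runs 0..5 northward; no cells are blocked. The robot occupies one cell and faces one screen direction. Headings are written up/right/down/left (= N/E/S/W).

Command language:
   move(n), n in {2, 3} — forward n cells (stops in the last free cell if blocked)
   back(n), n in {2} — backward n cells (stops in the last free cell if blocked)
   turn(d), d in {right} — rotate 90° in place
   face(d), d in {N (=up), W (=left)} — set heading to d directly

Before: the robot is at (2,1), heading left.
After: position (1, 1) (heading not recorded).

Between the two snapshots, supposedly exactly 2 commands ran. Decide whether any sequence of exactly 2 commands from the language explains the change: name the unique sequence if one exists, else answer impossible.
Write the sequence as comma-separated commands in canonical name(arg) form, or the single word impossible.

back(2), move(3)

key: running move(3) before back(2) would end elsewhere — order is forced
from: at (2,1), heading left
[1] after back(2): at (4,1), heading left
[2] after move(3): at (1,1), heading left
uniquely the one of 36 2-step routes that fits.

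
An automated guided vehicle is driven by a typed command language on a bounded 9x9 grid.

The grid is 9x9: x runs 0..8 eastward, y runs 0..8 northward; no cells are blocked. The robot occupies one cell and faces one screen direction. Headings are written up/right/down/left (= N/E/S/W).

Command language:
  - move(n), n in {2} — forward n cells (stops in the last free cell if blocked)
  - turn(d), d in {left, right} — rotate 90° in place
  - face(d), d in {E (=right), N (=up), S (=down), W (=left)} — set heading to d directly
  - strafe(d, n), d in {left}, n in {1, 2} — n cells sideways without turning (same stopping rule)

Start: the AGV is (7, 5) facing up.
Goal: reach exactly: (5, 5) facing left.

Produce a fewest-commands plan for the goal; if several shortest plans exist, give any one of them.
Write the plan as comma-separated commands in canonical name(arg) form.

t0: (7, 5) facing up
step 1 (strafe(left, 2)): (5, 5) facing up
step 2 (face(W)): (5, 5) facing left
shorter routes all fall short; 2 is best.

strafe(left, 2), face(W)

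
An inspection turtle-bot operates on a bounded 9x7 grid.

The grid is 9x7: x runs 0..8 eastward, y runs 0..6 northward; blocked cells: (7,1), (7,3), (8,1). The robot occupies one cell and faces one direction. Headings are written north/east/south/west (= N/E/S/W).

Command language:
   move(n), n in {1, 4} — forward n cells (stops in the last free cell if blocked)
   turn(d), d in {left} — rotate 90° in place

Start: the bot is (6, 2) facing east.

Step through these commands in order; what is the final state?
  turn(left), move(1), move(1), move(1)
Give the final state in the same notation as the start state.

(6, 5) facing north

t0: (6, 2) facing east
t=1 turn(left) ⇒ (6, 2) facing north
t=2 move(1) ⇒ (6, 3) facing north
t=3 move(1) ⇒ (6, 4) facing north
t=4 move(1) ⇒ (6, 5) facing north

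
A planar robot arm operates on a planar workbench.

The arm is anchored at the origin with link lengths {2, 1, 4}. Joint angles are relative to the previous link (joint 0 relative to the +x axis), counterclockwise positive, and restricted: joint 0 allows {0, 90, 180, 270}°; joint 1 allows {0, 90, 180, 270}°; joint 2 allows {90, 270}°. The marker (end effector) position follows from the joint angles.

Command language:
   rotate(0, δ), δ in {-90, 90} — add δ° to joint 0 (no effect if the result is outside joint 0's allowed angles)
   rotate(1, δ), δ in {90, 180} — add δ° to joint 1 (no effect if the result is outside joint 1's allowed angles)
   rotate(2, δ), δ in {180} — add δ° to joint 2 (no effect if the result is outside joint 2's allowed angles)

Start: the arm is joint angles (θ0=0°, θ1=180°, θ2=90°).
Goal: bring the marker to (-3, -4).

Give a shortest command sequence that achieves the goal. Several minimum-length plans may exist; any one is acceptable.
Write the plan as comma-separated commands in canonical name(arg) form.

start: joint angles (θ0=0°, θ1=180°, θ2=90°)
t=1 rotate(0, 90) ⇒ joint angles (θ0=90°, θ1=180°, θ2=90°)
t=2 rotate(0, 90) ⇒ joint angles (θ0=180°, θ1=180°, θ2=90°)
t=3 rotate(1, 180) ⇒ joint angles (θ0=180°, θ1=0°, θ2=90°)
nothing shorter than 3 reaches the goal.

rotate(0, 90), rotate(0, 90), rotate(1, 180)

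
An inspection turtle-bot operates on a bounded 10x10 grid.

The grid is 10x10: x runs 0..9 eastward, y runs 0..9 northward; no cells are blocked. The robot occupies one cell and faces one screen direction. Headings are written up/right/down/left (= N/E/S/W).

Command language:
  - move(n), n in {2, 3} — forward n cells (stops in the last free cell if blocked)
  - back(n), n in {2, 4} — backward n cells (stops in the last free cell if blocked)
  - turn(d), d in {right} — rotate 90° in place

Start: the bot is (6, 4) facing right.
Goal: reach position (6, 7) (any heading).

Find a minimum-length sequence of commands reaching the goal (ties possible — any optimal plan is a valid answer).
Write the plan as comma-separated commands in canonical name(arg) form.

initial: (6, 4) facing right
[1] after turn(right): (6, 4) facing down
[2] after back(4): (6, 8) facing down
[3] after back(4): (6, 9) facing down
[4] after move(2): (6, 7) facing down
shorter routes all fall short; 4 is best.

turn(right), back(4), back(4), move(2)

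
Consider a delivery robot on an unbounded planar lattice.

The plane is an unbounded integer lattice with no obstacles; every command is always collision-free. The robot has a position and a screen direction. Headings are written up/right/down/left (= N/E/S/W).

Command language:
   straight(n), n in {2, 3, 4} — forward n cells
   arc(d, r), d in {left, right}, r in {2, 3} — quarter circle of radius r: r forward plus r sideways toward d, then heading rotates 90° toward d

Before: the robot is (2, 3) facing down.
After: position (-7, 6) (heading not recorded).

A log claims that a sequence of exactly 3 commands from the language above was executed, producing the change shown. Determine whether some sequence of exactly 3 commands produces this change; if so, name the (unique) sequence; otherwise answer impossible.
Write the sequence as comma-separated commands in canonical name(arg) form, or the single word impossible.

arc(right, 3), arc(right, 3), arc(left, 3)

key: order matters: swapping arc(right, 3) and arc(left, 3) lands elsewhere
start: (2, 3) facing down
[1] after arc(right, 3): (-1, 0) facing left
[2] after arc(right, 3): (-4, 3) facing up
[3] after arc(left, 3): (-7, 6) facing left
no rival 3-sequence matches.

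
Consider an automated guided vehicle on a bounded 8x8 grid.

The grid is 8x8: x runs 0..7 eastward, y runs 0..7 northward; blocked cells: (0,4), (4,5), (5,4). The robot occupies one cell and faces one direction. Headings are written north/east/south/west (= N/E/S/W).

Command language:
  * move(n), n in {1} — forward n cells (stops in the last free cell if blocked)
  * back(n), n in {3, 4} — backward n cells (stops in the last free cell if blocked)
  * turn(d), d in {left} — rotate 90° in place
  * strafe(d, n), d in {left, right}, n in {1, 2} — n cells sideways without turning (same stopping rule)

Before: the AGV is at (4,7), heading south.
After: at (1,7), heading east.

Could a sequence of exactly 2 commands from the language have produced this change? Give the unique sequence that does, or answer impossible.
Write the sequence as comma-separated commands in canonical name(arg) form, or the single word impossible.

key: order matters: swapping turn(left) and back(3) lands elsewhere
from: at (4,7), heading south
step 1 (turn(left)): at (4,7), heading east
step 2 (back(3)): at (1,7), heading east
all 64 alternatives checked — unique.

turn(left), back(3)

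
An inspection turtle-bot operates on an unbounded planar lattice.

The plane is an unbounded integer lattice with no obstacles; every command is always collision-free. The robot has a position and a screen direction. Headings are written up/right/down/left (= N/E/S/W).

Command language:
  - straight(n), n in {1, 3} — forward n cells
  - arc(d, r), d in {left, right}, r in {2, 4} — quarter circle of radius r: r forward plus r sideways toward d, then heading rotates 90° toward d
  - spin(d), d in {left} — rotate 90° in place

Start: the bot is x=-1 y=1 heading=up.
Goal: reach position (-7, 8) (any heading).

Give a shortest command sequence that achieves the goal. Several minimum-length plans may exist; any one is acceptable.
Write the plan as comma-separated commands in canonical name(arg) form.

begin: x=-1 y=1 heading=up
step 1 (straight(1)): x=-1 y=2 heading=up
step 2 (arc(left, 2)): x=-3 y=4 heading=left
step 3 (arc(right, 4)): x=-7 y=8 heading=up
no 2-step plan works, so 3 is optimal.

straight(1), arc(left, 2), arc(right, 4)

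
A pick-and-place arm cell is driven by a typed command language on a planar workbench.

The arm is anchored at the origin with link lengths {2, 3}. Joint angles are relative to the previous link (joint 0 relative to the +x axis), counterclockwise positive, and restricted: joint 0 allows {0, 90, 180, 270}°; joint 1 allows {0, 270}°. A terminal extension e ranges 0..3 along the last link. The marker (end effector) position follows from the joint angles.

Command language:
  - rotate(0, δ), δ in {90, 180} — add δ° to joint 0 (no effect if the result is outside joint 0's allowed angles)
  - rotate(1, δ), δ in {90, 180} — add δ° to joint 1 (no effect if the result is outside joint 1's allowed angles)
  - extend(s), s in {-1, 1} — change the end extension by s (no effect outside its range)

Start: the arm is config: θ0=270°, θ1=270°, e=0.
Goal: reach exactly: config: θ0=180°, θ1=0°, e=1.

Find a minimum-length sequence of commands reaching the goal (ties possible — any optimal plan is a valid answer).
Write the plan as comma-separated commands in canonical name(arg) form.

rotate(0, 90), rotate(1, 90), rotate(0, 180), extend(1)

begin: config: θ0=270°, θ1=270°, e=0
1. rotate(0, 90) → config: θ0=0°, θ1=270°, e=0
2. rotate(1, 90) → config: θ0=0°, θ1=0°, e=0
3. rotate(0, 180) → config: θ0=180°, θ1=0°, e=0
4. extend(1) → config: θ0=180°, θ1=0°, e=1
minimal: 4 command(s), checked below 4.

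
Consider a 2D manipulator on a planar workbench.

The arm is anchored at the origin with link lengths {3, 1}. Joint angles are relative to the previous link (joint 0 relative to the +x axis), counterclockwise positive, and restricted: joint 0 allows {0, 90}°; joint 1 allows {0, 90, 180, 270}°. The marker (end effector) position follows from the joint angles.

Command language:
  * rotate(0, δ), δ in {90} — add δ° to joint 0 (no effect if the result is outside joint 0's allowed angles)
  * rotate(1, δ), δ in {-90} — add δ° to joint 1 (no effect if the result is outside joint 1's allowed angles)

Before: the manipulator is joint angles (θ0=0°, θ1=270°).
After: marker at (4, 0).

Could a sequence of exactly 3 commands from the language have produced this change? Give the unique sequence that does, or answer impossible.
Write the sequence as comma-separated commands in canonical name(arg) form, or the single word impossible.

initial: joint angles (θ0=0°, θ1=270°)
t=1 rotate(1, -90) ⇒ joint angles (θ0=0°, θ1=180°)
t=2 rotate(1, -90) ⇒ joint angles (θ0=0°, θ1=90°)
t=3 rotate(1, -90) ⇒ joint angles (θ0=0°, θ1=0°)
uniquely the one of 8 3-step routes that fits.

rotate(1, -90), rotate(1, -90), rotate(1, -90)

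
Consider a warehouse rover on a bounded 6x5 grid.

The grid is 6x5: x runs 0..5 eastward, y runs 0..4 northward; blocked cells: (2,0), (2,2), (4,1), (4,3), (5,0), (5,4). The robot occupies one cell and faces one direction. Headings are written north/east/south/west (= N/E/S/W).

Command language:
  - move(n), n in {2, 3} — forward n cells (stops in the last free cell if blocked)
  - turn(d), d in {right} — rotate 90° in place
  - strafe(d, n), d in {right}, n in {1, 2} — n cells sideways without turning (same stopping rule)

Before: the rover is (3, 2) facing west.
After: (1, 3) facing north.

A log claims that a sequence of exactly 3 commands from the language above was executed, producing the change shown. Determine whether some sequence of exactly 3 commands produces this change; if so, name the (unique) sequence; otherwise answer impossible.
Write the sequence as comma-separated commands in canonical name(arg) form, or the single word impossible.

strafe(right, 1), move(2), turn(right)

key: running turn(right) before strafe(right, 1) would end elsewhere — order is forced
begin: (3, 2) facing west
step 1 (strafe(right, 1)): (3, 3) facing west
step 2 (move(2)): (1, 3) facing west
step 3 (turn(right)): (1, 3) facing north
all 125 alternatives checked — unique.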